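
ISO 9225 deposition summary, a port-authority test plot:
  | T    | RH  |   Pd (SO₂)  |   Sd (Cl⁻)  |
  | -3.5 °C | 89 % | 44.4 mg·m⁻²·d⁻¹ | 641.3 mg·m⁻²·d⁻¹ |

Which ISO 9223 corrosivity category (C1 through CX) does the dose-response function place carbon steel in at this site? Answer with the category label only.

C5

carbon steel: T≤10 °C ⇒ hinge +0.150·(-3.5−10) = -2.0250
  sulphur-dioxide contribution → 9.959 μm/a
  chloride contribution → 91.98 μm/a
  ⇒ r_corr(carbon steel) = 101.9 μm/a
ISO 9223 Table 2 (carbon steel): 80 < 102 ≤ 200 μm/a ⇒ C5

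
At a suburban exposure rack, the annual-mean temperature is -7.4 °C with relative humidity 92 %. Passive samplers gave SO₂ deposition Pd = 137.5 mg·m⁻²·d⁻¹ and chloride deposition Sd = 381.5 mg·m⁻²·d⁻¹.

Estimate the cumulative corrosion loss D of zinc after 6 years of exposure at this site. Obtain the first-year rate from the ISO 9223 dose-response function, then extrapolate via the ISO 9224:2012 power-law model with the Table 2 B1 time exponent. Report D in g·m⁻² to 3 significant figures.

zinc: temperature factor f = +0.038·(-17.4) = -0.6612
  SO₂ term: 0.0129·137.5^0.44·exp(0.046·92-0.6612) = 4.001
  Cl⁻ term: 0.0175·381.5^0.57·exp(0.008·92+0.085·-7.4) = 0.5767
  r_corr = 4.001 + 0.5767 = 4.578 μm/a
ISO 9224: D(t) = r_corr · t^b with b = 0.813 (zinc, B1)
  D(6) = 4.578 × 6^0.813 = 4.578 × 4.292 = 19.65 μm
  Mass loss = 19.65 μm × 7.14 g/cm³ = 140.3 g·m⁻²

D(6) = 140 g·m⁻²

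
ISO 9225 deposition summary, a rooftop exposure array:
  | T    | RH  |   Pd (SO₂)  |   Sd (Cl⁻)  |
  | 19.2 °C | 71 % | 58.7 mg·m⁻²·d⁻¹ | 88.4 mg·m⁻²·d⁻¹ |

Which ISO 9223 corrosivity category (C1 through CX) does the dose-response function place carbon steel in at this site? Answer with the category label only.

carbon steel: f(T) = -0.054·(T−10) [T>10 °C] = -0.4968
  Pd branch = 1.77·Pd^0.52·e^(0.02·RH+f) = 37.03 μm/a
  Cl⁻ term: 0.102·88.4^0.62·exp(0.033·71+0.04·19.2) = 36.85
  r_corr = 37.03 + 36.85 = 73.89 μm/a
73.9 μm/a falls in (50, 80] for carbon steel → category C4

C4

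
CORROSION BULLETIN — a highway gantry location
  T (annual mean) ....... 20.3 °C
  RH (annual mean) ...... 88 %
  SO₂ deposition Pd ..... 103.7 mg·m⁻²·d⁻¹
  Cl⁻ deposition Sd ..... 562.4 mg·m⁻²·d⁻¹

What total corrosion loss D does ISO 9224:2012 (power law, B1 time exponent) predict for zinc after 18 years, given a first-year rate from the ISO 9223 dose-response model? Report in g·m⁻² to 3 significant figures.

D(18) = 755 g·m⁻²

zinc: f(T) = -0.071·(T−10) [T>10 °C] = -0.7313
  SO₂ term: 0.0129·103.7^0.44·exp(0.046·88-0.7313) = 2.741
  Sd branch = 0.0175·Sd^0.57·e^(0.008·RH+0.085·T) = 7.34 μm/a
  r_corr = 2.741 + 7.34 = 10.08 μm/a
Long-term exponent b (ISO 9224 Table 2, B1) = 0.813
  D(18) = 10.08 × 18^0.813 = 10.08 × 10.48 = 105.7 μm
  Mass loss = 105.7 μm × 7.14 g/cm³ = 754.6 g·m⁻²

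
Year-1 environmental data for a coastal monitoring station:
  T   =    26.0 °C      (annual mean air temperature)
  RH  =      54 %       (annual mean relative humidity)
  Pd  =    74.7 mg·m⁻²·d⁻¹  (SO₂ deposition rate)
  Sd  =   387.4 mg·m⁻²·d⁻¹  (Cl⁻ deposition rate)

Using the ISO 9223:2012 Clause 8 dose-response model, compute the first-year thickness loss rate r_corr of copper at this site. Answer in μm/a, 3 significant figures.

copper: T>10 °C ⇒ hinge -0.080·(26.0−10) = -1.2800
  SO₂ term: 0.0053·74.7^0.26·exp(0.059·54-1.2800) = 0.1094
  Cl⁻ term: 0.01025·387.4^0.27·exp(0.036·54+0.049·26.0) = 1.28
  sum: 0.1094 + 1.28 → r_corr = 1.389 μm/a

r_corr = 1.39 μm/a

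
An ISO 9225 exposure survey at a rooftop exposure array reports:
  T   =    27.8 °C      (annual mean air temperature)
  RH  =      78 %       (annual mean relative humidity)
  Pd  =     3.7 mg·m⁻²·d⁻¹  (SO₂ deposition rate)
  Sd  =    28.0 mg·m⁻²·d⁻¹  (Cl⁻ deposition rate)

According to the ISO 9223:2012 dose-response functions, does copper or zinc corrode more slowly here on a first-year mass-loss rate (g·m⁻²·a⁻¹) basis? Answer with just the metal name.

copper: f(T) = -0.080·(T−10) [T>10 °C] = -1.4240
  Pd branch = 0.0053·Pd^0.26·e^(0.059·RH+f) = 0.1787 μm/a
  Sd branch = 0.01025·Sd^0.27·e^(0.036·RH+0.049·T) = 1.631 μm/a
  sum: 0.1787 + 1.631 → r_corr = 1.81 μm/a
  mass loss = 1.81 μm/a × 8.96 g/cm³ = 16.22 g·m⁻²·a⁻¹
zinc: T>10 °C ⇒ hinge -0.071·(27.8−10) = -1.2638
  Pd branch = 0.0129·Pd^0.44·e^(0.046·RH+f) = 0.2344 μm/a
  Cl⁻ term: 0.0175·28.0^0.57·exp(0.008·78+0.085·27.8) = 2.318
  sum: 0.2344 + 2.318 → r_corr = 2.553 μm/a
  mass loss = 2.553 μm/a × 7.14 g/cm³ = 18.23 g·m⁻²·a⁻¹
Ordering by g·m⁻²·a⁻¹: zinc (18.2) > copper (16.2)

copper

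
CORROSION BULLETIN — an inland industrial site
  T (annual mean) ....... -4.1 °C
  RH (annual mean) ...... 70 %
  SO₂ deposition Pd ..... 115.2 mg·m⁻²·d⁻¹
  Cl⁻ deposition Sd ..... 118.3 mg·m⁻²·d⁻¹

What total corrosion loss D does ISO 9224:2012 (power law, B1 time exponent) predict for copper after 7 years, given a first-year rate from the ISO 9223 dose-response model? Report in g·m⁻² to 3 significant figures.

D(7) = 18.7 g·m⁻²

copper: T≤10 °C ⇒ hinge +0.126·(-4.1−10) = -1.7766
  SO₂ term: 0.0053·115.2^0.26·exp(0.059·70-1.7766) = 0.1916
  Cl⁻ term: 0.01025·118.3^0.27·exp(0.036·70+0.049·-4.1) = 0.3781
  r_corr = 0.1916 + 0.3781 = 0.5697 μm/a
Power-law: D(7) = r_corr · 7^0.667
  D(7) = 0.5697 × 7^0.667 = 0.5697 × 3.662 = 2.086 μm
  Mass loss = 2.086 μm × 8.96 g/cm³ = 18.69 g·m⁻²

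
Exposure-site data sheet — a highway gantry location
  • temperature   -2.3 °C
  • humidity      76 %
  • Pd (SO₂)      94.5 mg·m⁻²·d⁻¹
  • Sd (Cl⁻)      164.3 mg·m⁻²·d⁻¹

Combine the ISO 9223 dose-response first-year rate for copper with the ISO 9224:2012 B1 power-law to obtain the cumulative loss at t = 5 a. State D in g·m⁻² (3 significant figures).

D(5) = 23.2 g·m⁻²

copper: temperature factor f = +0.126·(-12.3) = -1.5498
  sulphur-dioxide contribution → 0.3252 μm/a
  chloride contribution → 0.5601 μm/a
  total first-year rate 0.8853 μm/a
ISO 9224: D(t) = r_corr · t^b with b = 0.667 (copper, B1)
  D(5) = 0.8853 × 5^0.667 = 0.8853 × 2.926 = 2.59 μm
  Mass loss = 2.59 μm × 8.96 g/cm³ = 23.21 g·m⁻²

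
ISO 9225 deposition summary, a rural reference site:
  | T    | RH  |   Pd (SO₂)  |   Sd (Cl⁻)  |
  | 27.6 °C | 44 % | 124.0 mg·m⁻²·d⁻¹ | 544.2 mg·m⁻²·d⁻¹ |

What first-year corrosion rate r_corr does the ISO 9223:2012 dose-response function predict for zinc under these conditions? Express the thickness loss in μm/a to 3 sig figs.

zinc: f(T) = -0.071·(T−10) [T>10 °C] = -1.2496
  SO₂ term: 0.0129·124.0^0.44·exp(0.046·44-1.2496) = 0.2334
  Sd branch = 0.0175·Sd^0.57·e^(0.008·RH+0.085·T) = 9.422 μm/a
  r_corr = 0.2334 + 9.422 = 9.655 μm/a

r_corr = 9.66 μm/a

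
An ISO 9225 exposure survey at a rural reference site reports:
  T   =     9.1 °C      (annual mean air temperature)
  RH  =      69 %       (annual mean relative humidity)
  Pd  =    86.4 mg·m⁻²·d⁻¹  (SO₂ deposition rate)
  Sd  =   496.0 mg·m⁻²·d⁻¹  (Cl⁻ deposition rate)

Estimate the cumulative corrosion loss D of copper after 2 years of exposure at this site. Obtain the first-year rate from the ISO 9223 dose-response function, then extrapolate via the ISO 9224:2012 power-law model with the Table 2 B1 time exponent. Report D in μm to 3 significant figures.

D(2) = 3.03 μm

copper: T≤10 °C ⇒ hinge +0.126·(9.1−10) = -0.1134
  Pd branch = 0.0053·Pd^0.26·e^(0.059·RH+f) = 0.8842 μm/a
  Cl⁻ term: 0.01025·496.0^0.27·exp(0.036·69+0.049·9.1) = 1.026
  sum: 0.8842 + 1.026 → r_corr = 1.91 μm/a
Long-term exponent b (ISO 9224 Table 2, B1) = 0.667
  D(2) = 1.91 × 2^0.667 = 1.91 × 1.588 = 3.032 μm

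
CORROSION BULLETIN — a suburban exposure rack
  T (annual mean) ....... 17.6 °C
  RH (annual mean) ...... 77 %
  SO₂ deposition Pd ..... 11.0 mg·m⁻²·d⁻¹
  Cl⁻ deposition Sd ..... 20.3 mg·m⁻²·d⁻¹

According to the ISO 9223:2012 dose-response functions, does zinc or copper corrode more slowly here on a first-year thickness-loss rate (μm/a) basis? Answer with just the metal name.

copper

zinc: temperature factor f = -0.071·(7.6) = -0.5396
  Pd branch = 0.0129·Pd^0.44·e^(0.046·RH+f) = 0.746 μm/a
  Cl⁻ term: 0.0175·20.3^0.57·exp(0.008·77+0.085·17.6) = 0.8045
  r_corr = 0.746 + 0.8045 = 1.551 μm/a
copper: f(T) = -0.080·(T−10) [T>10 °C] = -0.6080
  SO₂ term: 0.0053·11.0^0.26·exp(0.059·77-0.6080) = 0.5058
  Cl⁻ term: 0.01025·20.3^0.27·exp(0.036·77+0.049·17.6) = 0.8753
  r_corr = 0.5058 + 0.8753 = 1.381 μm/a
Ordering by μm/a: zinc (1.55) > copper (1.38)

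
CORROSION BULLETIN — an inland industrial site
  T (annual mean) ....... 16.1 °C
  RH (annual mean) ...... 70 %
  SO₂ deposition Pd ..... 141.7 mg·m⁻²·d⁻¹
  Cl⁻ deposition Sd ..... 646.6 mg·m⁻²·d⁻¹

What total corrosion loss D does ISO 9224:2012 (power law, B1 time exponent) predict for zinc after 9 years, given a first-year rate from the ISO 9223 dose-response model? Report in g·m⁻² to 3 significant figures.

zinc: temperature factor f = -0.071·(6.1) = -0.4331
  Pd branch = 0.0129·Pd^0.44·e^(0.046·RH+f) = 1.852 μm/a
  Cl⁻ term: 0.0175·646.6^0.57·exp(0.008·70+0.085·16.1) = 4.815
  r_corr = 1.852 + 4.815 = 6.667 μm/a
Power-law: D(9) = r_corr · 9^0.813
  D(9) = 6.667 × 9^0.813 = 6.667 × 5.968 = 39.79 μm
  Mass loss = 39.79 μm × 7.14 g/cm³ = 284.1 g·m⁻²

D(9) = 284 g·m⁻²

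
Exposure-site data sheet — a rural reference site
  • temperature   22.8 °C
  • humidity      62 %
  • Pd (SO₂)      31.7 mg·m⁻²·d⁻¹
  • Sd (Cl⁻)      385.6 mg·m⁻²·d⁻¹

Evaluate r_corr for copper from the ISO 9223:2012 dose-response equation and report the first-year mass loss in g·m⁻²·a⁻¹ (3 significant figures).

r_corr = 14.7 g·m⁻²·a⁻¹

copper: temperature factor f = -0.080·(12.8) = -1.0240
  sulphur-dioxide contribution → 0.1813 μm/a
  chloride contribution → 1.457 μm/a
  ⇒ r_corr(copper) = 1.639 μm/a
Convert to mass loss: 1.639 μm/a × 8.96 g/cm³ = 14.68 g·m⁻²·a⁻¹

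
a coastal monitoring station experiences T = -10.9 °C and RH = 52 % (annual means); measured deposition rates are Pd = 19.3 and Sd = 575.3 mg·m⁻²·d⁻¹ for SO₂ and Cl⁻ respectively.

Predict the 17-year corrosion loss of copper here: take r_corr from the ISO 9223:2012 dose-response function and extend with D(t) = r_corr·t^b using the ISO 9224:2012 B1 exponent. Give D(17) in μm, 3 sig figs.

D(17) = 1.55 μm

copper: T≤10 °C ⇒ hinge +0.126·(-10.9−10) = -2.6334
  SO₂ term: 0.0053·19.3^0.26·exp(0.059·52-2.6334) = 0.01767
  Cl⁻ term: 0.01025·575.3^0.27·exp(0.036·52+0.049·-10.9) = 0.2172
  sum: 0.01767 + 0.2172 → r_corr = 0.2349 μm/a
Long-term exponent b (ISO 9224 Table 2, B1) = 0.667
  D(17) = 0.2349 × 17^0.667 = 0.2349 × 6.618 = 1.555 μm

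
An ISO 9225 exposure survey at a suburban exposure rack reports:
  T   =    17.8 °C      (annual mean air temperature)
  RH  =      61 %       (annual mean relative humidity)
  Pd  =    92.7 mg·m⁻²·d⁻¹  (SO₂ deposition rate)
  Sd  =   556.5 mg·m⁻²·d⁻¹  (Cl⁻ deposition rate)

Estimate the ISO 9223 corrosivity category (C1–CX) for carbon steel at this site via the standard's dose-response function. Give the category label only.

carbon steel: f(T) = -0.054·(T−10) [T>10 °C] = -0.4212
  SO₂ term: 1.77·92.7^0.52·exp(0.02·61-0.4212) = 41.47
  Cl⁻ term: 0.102·556.5^0.62·exp(0.033·61+0.04·17.8) = 78.39
  r_corr = 41.47 + 78.39 = 119.9 μm/a
Category bounds: 80…200 μm/a bracket r_corr ⇒ C5

C5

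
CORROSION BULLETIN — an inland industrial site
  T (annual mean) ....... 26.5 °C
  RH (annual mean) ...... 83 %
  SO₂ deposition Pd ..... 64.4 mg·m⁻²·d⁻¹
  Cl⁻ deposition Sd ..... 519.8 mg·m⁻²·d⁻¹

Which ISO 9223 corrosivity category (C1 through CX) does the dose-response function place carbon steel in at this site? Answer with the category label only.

CX

carbon steel: temperature factor f = -0.054·(16.5) = -0.8910
  SO₂ term: 1.77·64.4^0.52·exp(0.02·83-0.8910) = 33.31
  Sd branch = 0.102·Sd^0.62·e^(0.033·RH+0.04·T) = 219.9 μm/a
  r_corr = 33.31 + 219.9 = 253.2 μm/a
ISO 9223 Table 2 (carbon steel): 200 < 253 ≤ 700 μm/a ⇒ CX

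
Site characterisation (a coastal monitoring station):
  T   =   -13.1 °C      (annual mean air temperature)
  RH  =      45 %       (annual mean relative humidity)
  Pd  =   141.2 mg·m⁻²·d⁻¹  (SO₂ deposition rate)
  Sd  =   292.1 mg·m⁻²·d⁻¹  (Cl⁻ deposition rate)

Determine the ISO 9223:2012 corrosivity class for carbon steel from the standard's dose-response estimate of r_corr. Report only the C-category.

C2

carbon steel: T≤10 °C ⇒ hinge +0.150·(-13.1−10) = -3.4650
  Pd branch = 1.77·Pd^0.52·e^(0.02·RH+f) = 1.786 μm/a
  Sd branch = 0.102·Sd^0.62·e^(0.033·RH+0.04·T) = 9.007 μm/a
  r_corr = 1.786 + 9.007 = 10.79 μm/a
Category bounds: 1.3…25 μm/a bracket r_corr ⇒ C2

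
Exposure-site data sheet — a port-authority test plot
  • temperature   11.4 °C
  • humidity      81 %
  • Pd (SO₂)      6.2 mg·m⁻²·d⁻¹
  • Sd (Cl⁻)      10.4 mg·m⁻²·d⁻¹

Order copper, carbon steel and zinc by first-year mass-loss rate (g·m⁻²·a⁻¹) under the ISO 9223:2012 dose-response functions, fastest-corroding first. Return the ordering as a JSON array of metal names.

["carbon steel", "copper", "zinc"]

copper: f(T) = -0.080·(T−10) [T>10 °C] = -0.1120
  Pd branch = 0.0053·Pd^0.26·e^(0.059·RH+f) = 0.906 μm/a
  Cl⁻ term: 0.01025·10.4^0.27·exp(0.036·81+0.049·11.4) = 0.6228
  r_corr = 0.906 + 0.6228 = 1.529 μm/a
  mass loss = 1.529 μm/a × 8.96 g/cm³ = 13.7 g·m⁻²·a⁻¹
carbon steel: f(T) = -0.054·(T−10) [T>10 °C] = -0.0756
  SO₂ term: 1.77·6.2^0.52·exp(0.02·81-0.0756) = 21.42
  Sd branch = 0.102·Sd^0.62·e^(0.033·RH+0.04·T) = 9.956 μm/a
  r_corr = 21.42 + 9.956 = 31.37 μm/a
  mass loss = 31.37 μm/a × 7.85 g/cm³ = 246.3 g·m⁻²·a⁻¹
zinc: T>10 °C ⇒ hinge -0.071·(11.4−10) = -0.0994
  Pd branch = 0.0129·Pd^0.44·e^(0.046·RH+f) = 1.082 μm/a
  Cl⁻ term: 0.0175·10.4^0.57·exp(0.008·81+0.085·11.4) = 0.335
  sum: 1.082 + 0.335 → r_corr = 1.417 μm/a
  mass loss = 1.417 μm/a × 7.14 g/cm³ = 10.12 g·m⁻²·a⁻¹
Ordering by g·m⁻²·a⁻¹: carbon steel (246) > copper (13.7) > zinc (10.1)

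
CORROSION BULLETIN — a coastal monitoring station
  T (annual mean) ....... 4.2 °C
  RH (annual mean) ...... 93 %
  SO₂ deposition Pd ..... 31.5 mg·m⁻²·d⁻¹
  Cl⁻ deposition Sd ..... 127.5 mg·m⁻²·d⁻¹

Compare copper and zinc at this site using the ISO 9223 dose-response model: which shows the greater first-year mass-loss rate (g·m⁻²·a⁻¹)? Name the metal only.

copper: T≤10 °C ⇒ hinge +0.126·(4.2−10) = -0.7308
  sulphur-dioxide contribution → 1.512 μm/a
  chloride contribution → 1.326 μm/a
  total first-year rate 2.838 μm/a
  mass loss = 2.838 μm/a × 8.96 g/cm³ = 25.43 g·m⁻²·a⁻¹
zinc: T≤10 °C ⇒ hinge +0.038·(4.2−10) = -0.2204
  sulphur-dioxide contribution → 3.404 μm/a
  chloride contribution → 0.8343 μm/a
  ⇒ r_corr(zinc) = 4.239 μm/a
  mass loss = 4.239 μm/a × 7.14 g/cm³ = 30.26 g·m⁻²·a⁻¹
Ordering by g·m⁻²·a⁻¹: zinc (30.3) > copper (25.4)

zinc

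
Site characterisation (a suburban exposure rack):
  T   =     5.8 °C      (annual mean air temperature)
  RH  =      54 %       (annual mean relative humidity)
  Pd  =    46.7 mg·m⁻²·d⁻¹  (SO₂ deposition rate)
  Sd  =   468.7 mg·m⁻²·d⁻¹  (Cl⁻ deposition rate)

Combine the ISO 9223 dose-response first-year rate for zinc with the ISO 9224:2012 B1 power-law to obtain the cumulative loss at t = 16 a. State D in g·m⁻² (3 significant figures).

zinc: temperature factor f = +0.038·(-4.2) = -0.1596
  Pd branch = 0.0129·Pd^0.44·e^(0.046·RH+f) = 0.7154 μm/a
  Cl⁻ term: 0.0175·468.7^0.57·exp(0.008·54+0.085·5.8) = 1.47
  sum: 0.7154 + 1.47 → r_corr = 2.185 μm/a
Long-term exponent b (ISO 9224 Table 2, B1) = 0.813
  D(16) = 2.185 × 16^0.813 = 2.185 × 9.527 = 20.82 μm
  Mass loss = 20.82 μm × 7.14 g/cm³ = 148.6 g·m⁻²

D(16) = 149 g·m⁻²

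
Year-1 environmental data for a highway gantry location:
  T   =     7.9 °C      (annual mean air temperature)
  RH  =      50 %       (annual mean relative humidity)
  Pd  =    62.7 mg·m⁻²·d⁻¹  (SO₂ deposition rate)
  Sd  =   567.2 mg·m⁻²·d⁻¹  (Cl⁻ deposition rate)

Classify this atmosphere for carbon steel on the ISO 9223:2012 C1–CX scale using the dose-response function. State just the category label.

carbon steel: f(T) = +0.150·(T−10) [T≤10 °C] = -0.3150
  SO₂ term: 1.77·62.7^0.52·exp(0.02·50-0.3150) = 30.2
  Sd branch = 0.102·Sd^0.62·e^(0.033·RH+0.04·T) = 37.13 μm/a
  r_corr = 30.2 + 37.13 = 67.33 μm/a
Category bounds: 50…80 μm/a bracket r_corr ⇒ C4

C4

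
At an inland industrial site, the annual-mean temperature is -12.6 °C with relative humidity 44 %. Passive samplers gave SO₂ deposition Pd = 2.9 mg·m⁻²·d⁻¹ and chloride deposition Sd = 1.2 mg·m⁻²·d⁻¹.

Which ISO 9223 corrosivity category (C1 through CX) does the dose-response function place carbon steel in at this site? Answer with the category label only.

C1

carbon steel: T≤10 °C ⇒ hinge +0.150·(-12.6−10) = -3.3900
  sulphur-dioxide contribution → 0.2502 μm/a
  chloride contribution → 0.2947 μm/a
  ⇒ r_corr(carbon steel) = 0.5449 μm/a
0.545 μm/a falls in (0, 1.3] for carbon steel → category C1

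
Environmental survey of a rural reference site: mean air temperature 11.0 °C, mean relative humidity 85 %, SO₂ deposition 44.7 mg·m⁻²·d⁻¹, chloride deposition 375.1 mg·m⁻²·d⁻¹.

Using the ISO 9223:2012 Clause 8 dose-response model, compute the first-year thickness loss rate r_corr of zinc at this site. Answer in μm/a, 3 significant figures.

zinc: temperature factor f = -0.071·(1.0) = -0.0710
  sulphur-dioxide contribution → 3.191 μm/a
  chloride contribution → 2.58 μm/a
  ⇒ r_corr(zinc) = 5.772 μm/a

r_corr = 5.77 μm/a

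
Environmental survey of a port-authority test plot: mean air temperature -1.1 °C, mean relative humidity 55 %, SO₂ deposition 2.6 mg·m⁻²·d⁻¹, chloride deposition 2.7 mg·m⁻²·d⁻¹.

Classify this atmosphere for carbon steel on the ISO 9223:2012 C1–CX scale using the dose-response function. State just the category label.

C2

carbon steel: temperature factor f = +0.150·(-11.1) = -1.6650
  sulphur-dioxide contribution → 1.653 μm/a
  chloride contribution → 1.11 μm/a
  total first-year rate 2.763 μm/a
Category bounds: 1.3…25 μm/a bracket r_corr ⇒ C2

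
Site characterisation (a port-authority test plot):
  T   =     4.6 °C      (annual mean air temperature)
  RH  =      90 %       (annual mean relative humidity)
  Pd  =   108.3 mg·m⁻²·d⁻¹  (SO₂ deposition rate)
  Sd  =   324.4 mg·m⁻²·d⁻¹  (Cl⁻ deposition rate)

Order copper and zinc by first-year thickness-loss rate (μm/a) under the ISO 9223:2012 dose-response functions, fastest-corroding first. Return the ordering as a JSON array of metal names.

["zinc", "copper"]

copper: f(T) = +0.126·(T−10) [T≤10 °C] = -0.6804
  sulphur-dioxide contribution → 1.836 μm/a
  chloride contribution → 1.562 μm/a
  ⇒ r_corr(copper) = 3.398 μm/a
zinc: temperature factor f = +0.038·(-5.4) = -0.2052
  sulphur-dioxide contribution → 5.184 μm/a
  chloride contribution → 1.435 μm/a
  ⇒ r_corr(zinc) = 6.619 μm/a
Ordering by μm/a: zinc (6.62) > copper (3.4)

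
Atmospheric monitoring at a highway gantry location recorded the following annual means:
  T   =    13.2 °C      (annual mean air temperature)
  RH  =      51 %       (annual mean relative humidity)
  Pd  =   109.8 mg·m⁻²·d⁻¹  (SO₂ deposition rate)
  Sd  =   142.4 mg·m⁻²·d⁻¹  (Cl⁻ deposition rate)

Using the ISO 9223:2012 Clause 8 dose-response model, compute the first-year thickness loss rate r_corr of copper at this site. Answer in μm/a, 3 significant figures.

r_corr = 0.750 μm/a

copper: temperature factor f = -0.080·(3.2) = -0.2560
  SO₂ term: 0.0053·109.8^0.26·exp(0.059·51-0.2560) = 0.2821
  Cl⁻ term: 0.01025·142.4^0.27·exp(0.036·51+0.049·13.2) = 0.4682
  r_corr = 0.2821 + 0.4682 = 0.7503 μm/a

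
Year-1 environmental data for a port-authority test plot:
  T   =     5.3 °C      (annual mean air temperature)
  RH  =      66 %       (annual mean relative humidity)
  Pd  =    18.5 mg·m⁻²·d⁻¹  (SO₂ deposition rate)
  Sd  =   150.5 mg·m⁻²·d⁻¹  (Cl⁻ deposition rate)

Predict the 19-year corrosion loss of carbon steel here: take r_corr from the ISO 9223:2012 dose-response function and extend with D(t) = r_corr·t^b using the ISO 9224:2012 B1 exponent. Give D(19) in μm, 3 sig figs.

D(19) = 186 μm

carbon steel: temperature factor f = +0.150·(-4.7) = -0.7050
  Pd branch = 1.77·Pd^0.52·e^(0.02·RH+f) = 14.93 μm/a
  Cl⁻ term: 0.102·150.5^0.62·exp(0.033·66+0.04·5.3) = 24.93
  r_corr = 14.93 + 24.93 = 39.85 μm/a
Power-law: D(19) = r_corr · 19^0.523
  D(19) = 39.85 × 19^0.523 = 39.85 × 4.664 = 185.9 μm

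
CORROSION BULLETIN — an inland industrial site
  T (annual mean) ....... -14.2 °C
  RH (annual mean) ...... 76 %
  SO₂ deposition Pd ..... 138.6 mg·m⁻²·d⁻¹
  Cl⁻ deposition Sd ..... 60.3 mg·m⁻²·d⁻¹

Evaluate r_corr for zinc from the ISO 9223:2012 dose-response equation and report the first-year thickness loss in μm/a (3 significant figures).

zinc: f(T) = +0.038·(T−10) [T≤10 °C] = -0.9196
  Pd branch = 0.0129·Pd^0.44·e^(0.046·RH+f) = 1.486 μm/a
  Cl⁻ term: 0.0175·60.3^0.57·exp(0.008·76+0.085·-14.2) = 0.09947
  r_corr = 1.486 + 0.09947 = 1.585 μm/a

r_corr = 1.58 μm/a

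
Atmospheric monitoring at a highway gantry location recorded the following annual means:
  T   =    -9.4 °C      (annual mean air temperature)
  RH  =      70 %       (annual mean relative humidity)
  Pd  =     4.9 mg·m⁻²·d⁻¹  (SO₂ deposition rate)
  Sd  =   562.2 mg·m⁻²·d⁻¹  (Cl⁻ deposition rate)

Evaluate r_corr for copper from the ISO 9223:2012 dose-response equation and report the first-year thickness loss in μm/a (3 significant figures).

copper: f(T) = +0.126·(T−10) [T≤10 °C] = -2.4444
  SO₂ term: 0.0053·4.9^0.26·exp(0.059·70-2.4444) = 0.04323
  Cl⁻ term: 0.01025·562.2^0.27·exp(0.036·70+0.049·-9.4) = 0.4442
  sum: 0.04323 + 0.4442 → r_corr = 0.4874 μm/a

r_corr = 0.487 μm/a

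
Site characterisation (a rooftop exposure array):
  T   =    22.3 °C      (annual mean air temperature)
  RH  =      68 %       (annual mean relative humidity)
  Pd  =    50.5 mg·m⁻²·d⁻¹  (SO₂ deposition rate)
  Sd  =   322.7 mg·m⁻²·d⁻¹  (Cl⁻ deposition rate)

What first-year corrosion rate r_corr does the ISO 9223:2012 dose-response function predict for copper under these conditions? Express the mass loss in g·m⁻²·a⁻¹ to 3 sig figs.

r_corr = 17.8 g·m⁻²·a⁻¹

copper: f(T) = -0.080·(T−10) [T>10 °C] = -0.9840
  sulphur-dioxide contribution → 0.3035 μm/a
  chloride contribution → 1.682 μm/a
  ⇒ r_corr(copper) = 1.985 μm/a
Convert to mass loss: 1.985 μm/a × 8.96 g/cm³ = 17.79 g·m⁻²·a⁻¹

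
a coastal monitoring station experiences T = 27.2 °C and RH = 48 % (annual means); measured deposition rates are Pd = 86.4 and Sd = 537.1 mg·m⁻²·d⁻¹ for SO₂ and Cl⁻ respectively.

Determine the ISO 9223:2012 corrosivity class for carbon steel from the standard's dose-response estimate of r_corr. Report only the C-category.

C5

carbon steel: T>10 °C ⇒ hinge -0.054·(27.2−10) = -0.9288
  sulphur-dioxide contribution → 18.56 μm/a
  chloride contribution → 72.72 μm/a
  total first-year rate 91.28 μm/a
91.3 μm/a falls in (80, 200] for carbon steel → category C5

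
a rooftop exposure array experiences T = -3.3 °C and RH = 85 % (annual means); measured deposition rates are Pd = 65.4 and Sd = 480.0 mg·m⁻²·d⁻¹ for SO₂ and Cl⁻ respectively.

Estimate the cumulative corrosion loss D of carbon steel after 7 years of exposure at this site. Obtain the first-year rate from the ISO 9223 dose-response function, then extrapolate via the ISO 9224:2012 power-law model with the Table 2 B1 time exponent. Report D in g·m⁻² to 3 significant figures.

carbon steel: f(T) = +0.150·(T−10) [T≤10 °C] = -1.9950
  SO₂ term: 1.77·65.4^0.52·exp(0.02·85-1.9950) = 11.59
  Sd branch = 0.102·Sd^0.62·e^(0.033·RH+0.04·T) = 67.9 μm/a
  sum: 11.59 + 67.9 → r_corr = 79.48 μm/a
Long-term exponent b (ISO 9224 Table 2, B1) = 0.523
  D(7) = 79.48 × 7^0.523 = 79.48 × 2.767 = 219.9 μm
  Mass loss = 219.9 μm × 7.85 g/cm³ = 1726 g·m⁻²

D(7) = 1.73e+03 g·m⁻²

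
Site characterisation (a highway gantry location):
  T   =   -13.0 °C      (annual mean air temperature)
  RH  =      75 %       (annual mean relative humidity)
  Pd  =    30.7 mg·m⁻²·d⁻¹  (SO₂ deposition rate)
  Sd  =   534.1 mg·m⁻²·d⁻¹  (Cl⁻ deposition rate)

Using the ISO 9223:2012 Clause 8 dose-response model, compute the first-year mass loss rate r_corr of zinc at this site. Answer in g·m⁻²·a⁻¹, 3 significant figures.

zinc: f(T) = +0.038·(T−10) [T≤10 °C] = -0.8740
  SO₂ term: 0.0129·30.7^0.44·exp(0.046·75-0.8740) = 0.765
  Sd branch = 0.0175·Sd^0.57·e^(0.008·RH+0.085·T) = 0.3788 μm/a
  sum: 0.765 + 0.3788 → r_corr = 1.144 μm/a
Convert to mass loss: 1.144 μm/a × 7.14 g/cm³ = 8.167 g·m⁻²·a⁻¹

r_corr = 8.17 g·m⁻²·a⁻¹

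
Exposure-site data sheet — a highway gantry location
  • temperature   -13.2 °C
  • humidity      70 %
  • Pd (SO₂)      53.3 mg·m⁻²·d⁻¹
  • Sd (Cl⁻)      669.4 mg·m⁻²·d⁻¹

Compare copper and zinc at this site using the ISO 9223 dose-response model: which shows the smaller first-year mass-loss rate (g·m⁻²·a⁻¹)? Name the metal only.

copper: temperature factor f = +0.126·(-23.2) = -2.9232
  sulphur-dioxide contribution → 0.04981 μm/a
  chloride contribution → 0.3865 μm/a
  total first-year rate 0.4363 μm/a
  mass loss = 0.4363 μm/a × 8.96 g/cm³ = 3.91 g·m⁻²·a⁻¹
zinc: T≤10 °C ⇒ hinge +0.038·(-13.2−10) = -0.8816
  sulphur-dioxide contribution → 0.769 μm/a
  chloride contribution → 0.407 μm/a
  ⇒ r_corr(zinc) = 1.176 μm/a
  mass loss = 1.176 μm/a × 7.14 g/cm³ = 8.396 g·m⁻²·a⁻¹
Ordering by g·m⁻²·a⁻¹: zinc (8.4) > copper (3.91)

copper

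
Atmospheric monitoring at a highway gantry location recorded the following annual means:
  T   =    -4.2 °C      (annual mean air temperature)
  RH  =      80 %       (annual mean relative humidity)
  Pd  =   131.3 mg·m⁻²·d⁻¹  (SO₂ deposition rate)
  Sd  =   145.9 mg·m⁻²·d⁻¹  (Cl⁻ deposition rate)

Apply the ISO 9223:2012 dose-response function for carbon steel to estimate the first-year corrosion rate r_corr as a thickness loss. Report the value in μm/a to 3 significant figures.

r_corr = 39.7 μm/a

carbon steel: f(T) = +0.150·(T−10) [T≤10 °C] = -2.1300
  SO₂ term: 1.77·131.3^0.52·exp(0.02·80-2.1300) = 13.16
  Cl⁻ term: 0.102·145.9^0.62·exp(0.033·80+0.04·-4.2) = 26.54
  sum: 13.16 + 26.54 → r_corr = 39.7 μm/a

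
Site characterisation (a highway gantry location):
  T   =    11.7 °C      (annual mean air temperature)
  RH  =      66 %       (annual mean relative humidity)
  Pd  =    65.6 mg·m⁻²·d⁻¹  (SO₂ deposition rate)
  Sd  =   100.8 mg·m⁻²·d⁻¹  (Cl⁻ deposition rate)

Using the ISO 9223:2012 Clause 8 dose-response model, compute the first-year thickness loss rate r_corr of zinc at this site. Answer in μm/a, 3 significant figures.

r_corr = 2.61 μm/a

zinc: temperature factor f = -0.071·(1.7) = -0.1207
  sulphur-dioxide contribution → 1.5 μm/a
  chloride contribution → 1.112 μm/a
  total first-year rate 2.612 μm/a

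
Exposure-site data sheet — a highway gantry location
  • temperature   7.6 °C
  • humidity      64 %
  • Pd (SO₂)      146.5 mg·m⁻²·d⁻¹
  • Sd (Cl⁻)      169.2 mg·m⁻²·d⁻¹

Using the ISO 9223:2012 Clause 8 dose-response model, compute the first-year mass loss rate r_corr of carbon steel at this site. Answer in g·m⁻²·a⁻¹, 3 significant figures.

carbon steel: temperature factor f = +0.150·(-2.4) = -0.3600
  Pd branch = 1.77·Pd^0.52·e^(0.02·RH+f) = 59.4 μm/a
  Cl⁻ term: 0.102·169.2^0.62·exp(0.033·64+0.04·7.6) = 27.51
  r_corr = 59.4 + 27.51 = 86.9 μm/a
Convert to mass loss: 86.9 μm/a × 7.85 g/cm³ = 682.2 g·m⁻²·a⁻¹

r_corr = 682 g·m⁻²·a⁻¹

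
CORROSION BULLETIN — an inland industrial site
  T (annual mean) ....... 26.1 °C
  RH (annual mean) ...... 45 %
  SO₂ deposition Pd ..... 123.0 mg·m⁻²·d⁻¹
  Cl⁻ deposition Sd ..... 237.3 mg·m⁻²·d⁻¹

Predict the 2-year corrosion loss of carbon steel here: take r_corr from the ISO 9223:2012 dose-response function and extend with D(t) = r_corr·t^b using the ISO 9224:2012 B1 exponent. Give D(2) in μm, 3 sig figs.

D(2) = 86.6 μm

carbon steel: f(T) = -0.054·(T−10) [T>10 °C] = -0.8694
  SO₂ term: 1.77·123.0^0.52·exp(0.02·45-0.8694) = 22.29
  Cl⁻ term: 0.102·237.3^0.62·exp(0.033·45+0.04·26.1) = 37.99
  sum: 22.29 + 37.99 → r_corr = 60.27 μm/a
ISO 9224: D(t) = r_corr · t^b with b = 0.523 (carbon steel, B1)
  D(2) = 60.27 × 2^0.523 = 60.27 × 1.437 = 86.6 μm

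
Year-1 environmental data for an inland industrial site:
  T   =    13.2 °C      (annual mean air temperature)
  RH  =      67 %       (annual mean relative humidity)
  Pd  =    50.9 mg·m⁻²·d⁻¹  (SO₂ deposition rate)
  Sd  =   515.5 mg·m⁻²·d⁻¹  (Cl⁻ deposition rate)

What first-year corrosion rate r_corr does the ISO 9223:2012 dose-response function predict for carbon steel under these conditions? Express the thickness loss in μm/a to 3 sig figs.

carbon steel: temperature factor f = -0.054·(3.2) = -0.1728
  Pd branch = 1.77·Pd^0.52·e^(0.02·RH+f) = 43.89 μm/a
  Sd branch = 0.102·Sd^0.62·e^(0.033·RH+0.04·T) = 75.81 μm/a
  r_corr = 43.89 + 75.81 = 119.7 μm/a

r_corr = 120 μm/a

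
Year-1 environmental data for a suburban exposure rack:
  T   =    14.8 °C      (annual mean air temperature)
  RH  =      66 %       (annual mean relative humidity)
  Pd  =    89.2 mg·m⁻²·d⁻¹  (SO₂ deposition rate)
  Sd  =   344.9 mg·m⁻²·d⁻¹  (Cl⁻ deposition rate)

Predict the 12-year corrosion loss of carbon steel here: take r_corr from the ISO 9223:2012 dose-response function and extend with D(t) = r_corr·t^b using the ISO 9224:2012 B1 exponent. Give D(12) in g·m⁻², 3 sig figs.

carbon steel: T>10 °C ⇒ hinge -0.054·(14.8−10) = -0.2592
  Pd branch = 1.77·Pd^0.52·e^(0.02·RH+f) = 52.83 μm/a
  Cl⁻ term: 0.102·344.9^0.62·exp(0.033·66+0.04·14.8) = 60.95
  sum: 52.83 + 60.95 → r_corr = 113.8 μm/a
Long-term exponent b (ISO 9224 Table 2, B1) = 0.523
  D(12) = 113.8 × 12^0.523 = 113.8 × 3.668 = 417.3 μm
  Mass loss = 417.3 μm × 7.85 g/cm³ = 3276 g·m⁻²

D(12) = 3.28e+03 g·m⁻²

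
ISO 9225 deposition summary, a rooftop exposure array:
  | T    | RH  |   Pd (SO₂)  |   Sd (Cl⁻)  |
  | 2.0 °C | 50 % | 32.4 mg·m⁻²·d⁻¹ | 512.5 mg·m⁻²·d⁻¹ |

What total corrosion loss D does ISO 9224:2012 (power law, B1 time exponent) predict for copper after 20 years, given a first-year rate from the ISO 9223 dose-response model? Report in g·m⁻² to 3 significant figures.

D(20) = 30.4 g·m⁻²

copper: temperature factor f = +0.126·(-8.0) = -1.0080
  Pd branch = 0.0053·Pd^0.26·e^(0.059·RH+f) = 0.09129 μm/a
  Sd branch = 0.01025·Sd^0.27·e^(0.036·RH+0.049·T) = 0.3687 μm/a
  sum: 0.09129 + 0.3687 → r_corr = 0.46 μm/a
Power-law: D(20) = r_corr · 20^0.667
  D(20) = 0.46 × 20^0.667 = 0.46 × 7.375 = 3.392 μm
  Mass loss = 3.392 μm × 8.96 g/cm³ = 30.4 g·m⁻²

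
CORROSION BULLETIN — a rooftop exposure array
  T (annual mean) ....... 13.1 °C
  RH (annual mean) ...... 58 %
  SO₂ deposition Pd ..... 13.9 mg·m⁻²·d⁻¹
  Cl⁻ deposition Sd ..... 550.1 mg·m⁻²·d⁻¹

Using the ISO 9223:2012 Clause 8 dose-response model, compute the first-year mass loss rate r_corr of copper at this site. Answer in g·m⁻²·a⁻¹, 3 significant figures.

copper: T>10 °C ⇒ hinge -0.080·(13.1−10) = -0.2480
  Pd branch = 0.0053·Pd^0.26·e^(0.059·RH+f) = 0.2511 μm/a
  Sd branch = 0.01025·Sd^0.27·e^(0.036·RH+0.049·T) = 0.8634 μm/a
  sum: 0.2511 + 0.8634 → r_corr = 1.115 μm/a
Convert to mass loss: 1.115 μm/a × 8.96 g/cm³ = 9.986 g·m⁻²·a⁻¹

r_corr = 9.99 g·m⁻²·a⁻¹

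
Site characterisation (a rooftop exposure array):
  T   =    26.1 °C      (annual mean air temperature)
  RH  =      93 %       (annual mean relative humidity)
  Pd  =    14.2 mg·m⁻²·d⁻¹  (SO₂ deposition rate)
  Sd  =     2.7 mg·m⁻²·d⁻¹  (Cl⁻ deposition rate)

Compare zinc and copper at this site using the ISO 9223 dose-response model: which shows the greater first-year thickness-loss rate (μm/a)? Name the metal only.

copper

zinc: f(T) = -0.071·(T−10) [T>10 °C] = -1.1431
  SO₂ term: 0.0129·14.2^0.44·exp(0.046·93-1.1431) = 0.9529
  Sd branch = 0.0175·Sd^0.57·e^(0.008·RH+0.085·T) = 0.5964 μm/a
  r_corr = 0.9529 + 0.5964 = 1.549 μm/a
copper: temperature factor f = -0.080·(16.1) = -1.2880
  Pd branch = 0.0053·Pd^0.26·e^(0.059·RH+f) = 0.7038 μm/a
  Sd branch = 0.01025·Sd^0.27·e^(0.036·RH+0.049·T) = 1.37 μm/a
  r_corr = 0.7038 + 1.37 = 2.074 μm/a
Ordering by μm/a: copper (2.07) > zinc (1.55)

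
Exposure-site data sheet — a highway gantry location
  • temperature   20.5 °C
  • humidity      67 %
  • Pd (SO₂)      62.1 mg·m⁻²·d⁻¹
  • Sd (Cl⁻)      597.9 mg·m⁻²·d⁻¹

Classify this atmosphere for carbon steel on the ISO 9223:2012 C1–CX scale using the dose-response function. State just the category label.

carbon steel: temperature factor f = -0.054·(10.5) = -0.5670
  sulphur-dioxide contribution → 32.82 μm/a
  chloride contribution → 111.3 μm/a
  total first-year rate 144.1 μm/a
Category bounds: 80…200 μm/a bracket r_corr ⇒ C5

C5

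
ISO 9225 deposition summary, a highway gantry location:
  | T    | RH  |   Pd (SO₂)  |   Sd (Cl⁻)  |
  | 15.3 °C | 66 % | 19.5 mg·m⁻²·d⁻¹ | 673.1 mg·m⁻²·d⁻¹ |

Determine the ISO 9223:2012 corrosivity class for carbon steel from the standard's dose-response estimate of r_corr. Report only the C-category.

C5

carbon steel: f(T) = -0.054·(T−10) [T>10 °C] = -0.2862
  Pd branch = 1.77·Pd^0.52·e^(0.02·RH+f) = 23.32 μm/a
  Sd branch = 0.102·Sd^0.62·e^(0.033·RH+0.04·T) = 94.12 μm/a
  r_corr = 23.32 + 94.12 = 117.4 μm/a
Category bounds: 80…200 μm/a bracket r_corr ⇒ C5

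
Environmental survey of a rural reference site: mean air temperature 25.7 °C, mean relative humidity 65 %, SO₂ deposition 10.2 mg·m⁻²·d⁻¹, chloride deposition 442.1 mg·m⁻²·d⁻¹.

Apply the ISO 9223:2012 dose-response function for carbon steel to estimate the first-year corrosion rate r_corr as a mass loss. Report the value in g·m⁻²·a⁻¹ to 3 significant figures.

r_corr = 908 g·m⁻²·a⁻¹

carbon steel: temperature factor f = -0.054·(15.7) = -0.8478
  sulphur-dioxide contribution → 9.308 μm/a
  chloride contribution → 106.4 μm/a
  total first-year rate 115.7 μm/a
Convert to mass loss: 115.7 μm/a × 7.85 g/cm³ = 908.1 g·m⁻²·a⁻¹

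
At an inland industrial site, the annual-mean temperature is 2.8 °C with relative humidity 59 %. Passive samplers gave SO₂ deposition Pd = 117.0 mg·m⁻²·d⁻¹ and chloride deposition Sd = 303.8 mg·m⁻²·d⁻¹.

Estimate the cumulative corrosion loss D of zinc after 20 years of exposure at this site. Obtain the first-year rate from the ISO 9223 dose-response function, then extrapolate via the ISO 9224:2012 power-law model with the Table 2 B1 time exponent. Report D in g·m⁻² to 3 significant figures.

D(20) = 174 g·m⁻²

zinc: f(T) = +0.038·(T−10) [T≤10 °C] = -0.2736
  sulphur-dioxide contribution → 1.203 μm/a
  chloride contribution → 0.9257 μm/a
  total first-year rate 2.129 μm/a
Long-term exponent b (ISO 9224 Table 2, B1) = 0.813
  D(20) = 2.129 × 20^0.813 = 2.129 × 11.42 = 24.32 μm
  Mass loss = 24.32 μm × 7.14 g/cm³ = 173.6 g·m⁻²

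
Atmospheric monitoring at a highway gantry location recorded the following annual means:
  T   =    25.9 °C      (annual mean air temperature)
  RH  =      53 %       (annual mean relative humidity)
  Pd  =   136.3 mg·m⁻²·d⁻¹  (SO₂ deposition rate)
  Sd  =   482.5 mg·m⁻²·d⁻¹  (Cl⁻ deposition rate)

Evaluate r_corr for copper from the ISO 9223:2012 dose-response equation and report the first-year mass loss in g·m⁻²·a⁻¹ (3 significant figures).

copper: T>10 °C ⇒ hinge -0.080·(25.9−10) = -1.2720
  sulphur-dioxide contribution → 0.1216 μm/a
  chloride contribution → 1.303 μm/a
  ⇒ r_corr(copper) = 1.425 μm/a
Convert to mass loss: 1.425 μm/a × 8.96 g/cm³ = 12.77 g·m⁻²·a⁻¹

r_corr = 12.8 g·m⁻²·a⁻¹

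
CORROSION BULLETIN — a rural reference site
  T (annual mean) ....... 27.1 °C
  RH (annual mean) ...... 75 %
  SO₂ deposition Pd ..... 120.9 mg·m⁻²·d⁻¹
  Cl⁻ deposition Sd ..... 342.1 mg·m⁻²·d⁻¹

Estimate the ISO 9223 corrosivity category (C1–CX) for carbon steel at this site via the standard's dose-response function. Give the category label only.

C5

carbon steel: T>10 °C ⇒ hinge -0.054·(27.1−10) = -0.9234
  SO₂ term: 1.77·120.9^0.52·exp(0.02·75-0.9234) = 38.13
  Sd branch = 0.102·Sd^0.62·e^(0.033·RH+0.04·T) = 133.5 μm/a
  r_corr = 38.13 + 133.5 = 171.6 μm/a
172 μm/a falls in (80, 200] for carbon steel → category C5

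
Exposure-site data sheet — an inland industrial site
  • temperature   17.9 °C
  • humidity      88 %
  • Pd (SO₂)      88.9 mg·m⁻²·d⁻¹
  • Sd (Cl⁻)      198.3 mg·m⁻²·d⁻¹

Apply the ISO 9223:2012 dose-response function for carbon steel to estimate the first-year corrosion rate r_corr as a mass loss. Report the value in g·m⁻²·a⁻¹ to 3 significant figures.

carbon steel: f(T) = -0.054·(T−10) [T>10 °C] = -0.4266
  Pd branch = 1.77·Pd^0.52·e^(0.02·RH+f) = 69.26 μm/a
  Sd branch = 0.102·Sd^0.62·e^(0.033·RH+0.04·T) = 101.2 μm/a
  r_corr = 69.26 + 101.2 = 170.4 μm/a
Convert to mass loss: 170.4 μm/a × 7.85 g/cm³ = 1338 g·m⁻²·a⁻¹

r_corr = 1.34e+03 g·m⁻²·a⁻¹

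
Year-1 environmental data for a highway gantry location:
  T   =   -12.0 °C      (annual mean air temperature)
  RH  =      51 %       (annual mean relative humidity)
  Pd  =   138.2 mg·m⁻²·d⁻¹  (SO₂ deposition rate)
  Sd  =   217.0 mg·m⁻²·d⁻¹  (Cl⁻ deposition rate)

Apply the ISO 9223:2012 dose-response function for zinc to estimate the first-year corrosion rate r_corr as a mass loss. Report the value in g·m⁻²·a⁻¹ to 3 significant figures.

zinc: f(T) = +0.038·(T−10) [T≤10 °C] = -0.8360
  sulphur-dioxide contribution → 0.5107 μm/a
  chloride contribution → 0.2037 μm/a
  ⇒ r_corr(zinc) = 0.7145 μm/a
Convert to mass loss: 0.7145 μm/a × 7.14 g/cm³ = 5.101 g·m⁻²·a⁻¹

r_corr = 5.10 g·m⁻²·a⁻¹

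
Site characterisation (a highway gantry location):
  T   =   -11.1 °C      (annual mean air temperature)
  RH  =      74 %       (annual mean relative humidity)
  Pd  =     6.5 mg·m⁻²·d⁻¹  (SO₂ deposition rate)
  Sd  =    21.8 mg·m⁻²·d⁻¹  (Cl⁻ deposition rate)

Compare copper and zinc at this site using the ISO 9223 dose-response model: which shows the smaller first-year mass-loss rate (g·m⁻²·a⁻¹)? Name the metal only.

copper

copper: T≤10 °C ⇒ hinge +0.126·(-11.1−10) = -2.6586
  Pd branch = 0.0053·Pd^0.26·e^(0.059·RH+f) = 0.04755 μm/a
  Sd branch = 0.01025·Sd^0.27·e^(0.036·RH+0.049·T) = 0.1963 μm/a
  r_corr = 0.04755 + 0.1963 = 0.2438 μm/a
  mass loss = 0.2438 μm/a × 8.96 g/cm³ = 2.185 g·m⁻²·a⁻¹
zinc: temperature factor f = +0.038·(-21.1) = -0.8018
  Pd branch = 0.0129·Pd^0.44·e^(0.046·RH+f) = 0.3966 μm/a
  Cl⁻ term: 0.0175·21.8^0.57·exp(0.008·74+0.085·-11.1) = 0.07134
  r_corr = 0.3966 + 0.07134 = 0.468 μm/a
  mass loss = 0.468 μm/a × 7.14 g/cm³ = 3.341 g·m⁻²·a⁻¹
Ordering by g·m⁻²·a⁻¹: zinc (3.34) > copper (2.18)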